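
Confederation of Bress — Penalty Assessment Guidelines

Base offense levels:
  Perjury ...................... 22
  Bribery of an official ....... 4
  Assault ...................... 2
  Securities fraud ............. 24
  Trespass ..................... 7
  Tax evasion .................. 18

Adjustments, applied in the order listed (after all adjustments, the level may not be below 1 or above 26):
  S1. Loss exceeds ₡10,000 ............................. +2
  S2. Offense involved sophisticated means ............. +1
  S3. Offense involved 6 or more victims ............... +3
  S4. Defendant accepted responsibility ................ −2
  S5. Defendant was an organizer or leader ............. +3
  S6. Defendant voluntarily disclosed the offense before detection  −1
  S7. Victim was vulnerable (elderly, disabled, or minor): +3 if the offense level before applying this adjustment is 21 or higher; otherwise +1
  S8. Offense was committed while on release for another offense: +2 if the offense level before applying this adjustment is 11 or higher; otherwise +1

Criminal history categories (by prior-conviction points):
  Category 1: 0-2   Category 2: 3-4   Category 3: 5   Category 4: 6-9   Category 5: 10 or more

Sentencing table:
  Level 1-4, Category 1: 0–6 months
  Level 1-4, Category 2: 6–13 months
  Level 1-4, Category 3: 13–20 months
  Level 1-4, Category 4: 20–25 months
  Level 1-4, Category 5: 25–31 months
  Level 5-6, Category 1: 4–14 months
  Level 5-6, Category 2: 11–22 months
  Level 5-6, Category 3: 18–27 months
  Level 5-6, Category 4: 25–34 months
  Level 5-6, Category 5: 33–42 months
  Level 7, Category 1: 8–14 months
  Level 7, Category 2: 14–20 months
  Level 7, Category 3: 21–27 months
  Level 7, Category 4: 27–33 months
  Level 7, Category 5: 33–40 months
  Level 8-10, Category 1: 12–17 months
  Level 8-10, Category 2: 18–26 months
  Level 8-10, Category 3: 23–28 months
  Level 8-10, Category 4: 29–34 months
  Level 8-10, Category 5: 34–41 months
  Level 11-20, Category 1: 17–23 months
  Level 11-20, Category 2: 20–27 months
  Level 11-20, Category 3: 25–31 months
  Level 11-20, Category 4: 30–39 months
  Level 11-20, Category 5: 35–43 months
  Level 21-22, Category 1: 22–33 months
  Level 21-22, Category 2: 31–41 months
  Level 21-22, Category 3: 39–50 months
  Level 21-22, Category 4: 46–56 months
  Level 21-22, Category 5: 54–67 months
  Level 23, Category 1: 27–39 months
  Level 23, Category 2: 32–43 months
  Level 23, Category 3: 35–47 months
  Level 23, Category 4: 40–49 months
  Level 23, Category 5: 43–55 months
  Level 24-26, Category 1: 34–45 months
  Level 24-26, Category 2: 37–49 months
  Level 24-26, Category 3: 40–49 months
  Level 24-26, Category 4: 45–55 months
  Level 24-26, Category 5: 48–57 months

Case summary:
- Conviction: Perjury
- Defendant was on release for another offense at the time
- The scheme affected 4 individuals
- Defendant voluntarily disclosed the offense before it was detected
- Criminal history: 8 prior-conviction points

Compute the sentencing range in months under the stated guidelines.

Base offense level for perjury: 22.
S1 does not apply.
S4 does not apply.
S5 does not apply.
S6 applies: 22 − 1 = 21.
S7 does not apply.
S8 applies (level before this adjustment is 21 ≥ 11, so +2): 21 + 2 = 23.
Final offense level: 23.
Criminal history: 8 prior points → Category 4 (6-9).
Level 23 falls in the 23 band.
Grid: Level 23 × Category 4 = 40-49 months.

40-49 months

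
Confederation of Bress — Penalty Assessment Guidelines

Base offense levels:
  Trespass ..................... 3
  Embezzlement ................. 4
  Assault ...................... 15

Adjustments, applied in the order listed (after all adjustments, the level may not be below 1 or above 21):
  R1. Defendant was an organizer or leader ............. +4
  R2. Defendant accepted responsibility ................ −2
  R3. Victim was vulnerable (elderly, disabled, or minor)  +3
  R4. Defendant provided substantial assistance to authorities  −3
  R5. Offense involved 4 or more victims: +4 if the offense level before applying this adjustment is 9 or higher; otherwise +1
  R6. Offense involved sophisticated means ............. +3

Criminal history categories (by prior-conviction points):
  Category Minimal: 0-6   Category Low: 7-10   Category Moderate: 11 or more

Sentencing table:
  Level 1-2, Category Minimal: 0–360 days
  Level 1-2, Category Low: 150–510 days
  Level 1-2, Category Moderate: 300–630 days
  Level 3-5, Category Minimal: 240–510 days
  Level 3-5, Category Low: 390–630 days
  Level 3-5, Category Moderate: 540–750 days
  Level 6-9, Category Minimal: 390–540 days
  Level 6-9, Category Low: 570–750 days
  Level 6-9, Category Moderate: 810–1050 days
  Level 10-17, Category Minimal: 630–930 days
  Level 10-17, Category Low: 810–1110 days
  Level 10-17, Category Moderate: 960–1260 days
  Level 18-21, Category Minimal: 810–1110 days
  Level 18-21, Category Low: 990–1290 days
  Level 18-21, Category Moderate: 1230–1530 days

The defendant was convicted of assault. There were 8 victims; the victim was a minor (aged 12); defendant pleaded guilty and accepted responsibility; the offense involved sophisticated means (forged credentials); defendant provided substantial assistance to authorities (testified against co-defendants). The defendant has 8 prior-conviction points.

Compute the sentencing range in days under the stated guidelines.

Base offense level for assault: 15.
R2 applies: 15 − 2 = 13.
R3 applies: 13 + 3 = 16.
R4 applies: 16 − 3 = 13.
R5 applies (level before this adjustment is 13 ≥ 9, so +4): 13 + 4 = 17.
R6 applies: 17 + 3 = 20.
Final offense level: 20.
Criminal history: 8 prior points → Category Low (7-10).
Level 20 falls in the 18-21 band.
Grid: Level 18-21 × Category Low = 990-1290 days.

990-1290 days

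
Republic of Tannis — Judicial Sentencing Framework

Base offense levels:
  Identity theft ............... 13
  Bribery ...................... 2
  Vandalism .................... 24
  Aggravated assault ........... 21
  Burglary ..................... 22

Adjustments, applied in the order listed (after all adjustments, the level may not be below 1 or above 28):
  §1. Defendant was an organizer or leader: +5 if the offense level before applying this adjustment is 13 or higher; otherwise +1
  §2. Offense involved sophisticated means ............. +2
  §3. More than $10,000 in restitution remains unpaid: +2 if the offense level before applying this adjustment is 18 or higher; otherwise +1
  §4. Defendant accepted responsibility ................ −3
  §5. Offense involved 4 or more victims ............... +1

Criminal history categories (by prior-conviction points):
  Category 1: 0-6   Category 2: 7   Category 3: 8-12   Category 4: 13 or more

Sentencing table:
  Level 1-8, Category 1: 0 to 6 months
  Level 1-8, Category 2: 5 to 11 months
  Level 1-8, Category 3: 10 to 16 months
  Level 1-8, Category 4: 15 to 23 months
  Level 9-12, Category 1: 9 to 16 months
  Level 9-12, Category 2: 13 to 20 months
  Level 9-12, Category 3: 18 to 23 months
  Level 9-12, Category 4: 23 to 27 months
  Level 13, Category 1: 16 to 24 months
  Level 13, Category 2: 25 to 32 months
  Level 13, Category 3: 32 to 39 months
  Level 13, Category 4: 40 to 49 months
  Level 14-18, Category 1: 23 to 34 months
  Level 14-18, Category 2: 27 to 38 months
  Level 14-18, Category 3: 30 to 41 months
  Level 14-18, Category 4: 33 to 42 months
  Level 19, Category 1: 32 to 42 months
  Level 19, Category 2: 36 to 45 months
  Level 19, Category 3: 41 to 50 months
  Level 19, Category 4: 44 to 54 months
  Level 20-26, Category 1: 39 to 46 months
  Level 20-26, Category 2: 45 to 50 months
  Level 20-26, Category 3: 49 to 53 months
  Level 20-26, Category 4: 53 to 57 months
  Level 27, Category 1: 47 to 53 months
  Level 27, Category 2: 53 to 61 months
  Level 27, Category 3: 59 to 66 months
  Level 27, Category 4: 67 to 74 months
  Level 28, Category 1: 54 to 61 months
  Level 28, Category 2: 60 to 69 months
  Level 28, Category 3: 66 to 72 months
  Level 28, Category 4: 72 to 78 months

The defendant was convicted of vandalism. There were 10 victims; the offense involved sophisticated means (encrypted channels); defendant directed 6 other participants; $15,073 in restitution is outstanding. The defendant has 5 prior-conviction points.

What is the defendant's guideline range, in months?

54-61 months

Base offense level for vandalism: 24.
§1 applies (level before this adjustment is 24 ≥ 13, so +5): 24 + 5 = 29.
§2 applies: 29 + 2 = 31.
§3 applies (level before this adjustment is 31 ≥ 18, so +2): 31 + 2 = 33.
§5 applies: 33 + 1 = 34.
Level 34 exceeds the maximum of 28; capped at 28.
Final offense level: 28.
Criminal history: 5 prior points → Category 1 (0-6).
Level 28 falls in the 28 band.
Grid: Level 28 × Category 1 = 54-61 months.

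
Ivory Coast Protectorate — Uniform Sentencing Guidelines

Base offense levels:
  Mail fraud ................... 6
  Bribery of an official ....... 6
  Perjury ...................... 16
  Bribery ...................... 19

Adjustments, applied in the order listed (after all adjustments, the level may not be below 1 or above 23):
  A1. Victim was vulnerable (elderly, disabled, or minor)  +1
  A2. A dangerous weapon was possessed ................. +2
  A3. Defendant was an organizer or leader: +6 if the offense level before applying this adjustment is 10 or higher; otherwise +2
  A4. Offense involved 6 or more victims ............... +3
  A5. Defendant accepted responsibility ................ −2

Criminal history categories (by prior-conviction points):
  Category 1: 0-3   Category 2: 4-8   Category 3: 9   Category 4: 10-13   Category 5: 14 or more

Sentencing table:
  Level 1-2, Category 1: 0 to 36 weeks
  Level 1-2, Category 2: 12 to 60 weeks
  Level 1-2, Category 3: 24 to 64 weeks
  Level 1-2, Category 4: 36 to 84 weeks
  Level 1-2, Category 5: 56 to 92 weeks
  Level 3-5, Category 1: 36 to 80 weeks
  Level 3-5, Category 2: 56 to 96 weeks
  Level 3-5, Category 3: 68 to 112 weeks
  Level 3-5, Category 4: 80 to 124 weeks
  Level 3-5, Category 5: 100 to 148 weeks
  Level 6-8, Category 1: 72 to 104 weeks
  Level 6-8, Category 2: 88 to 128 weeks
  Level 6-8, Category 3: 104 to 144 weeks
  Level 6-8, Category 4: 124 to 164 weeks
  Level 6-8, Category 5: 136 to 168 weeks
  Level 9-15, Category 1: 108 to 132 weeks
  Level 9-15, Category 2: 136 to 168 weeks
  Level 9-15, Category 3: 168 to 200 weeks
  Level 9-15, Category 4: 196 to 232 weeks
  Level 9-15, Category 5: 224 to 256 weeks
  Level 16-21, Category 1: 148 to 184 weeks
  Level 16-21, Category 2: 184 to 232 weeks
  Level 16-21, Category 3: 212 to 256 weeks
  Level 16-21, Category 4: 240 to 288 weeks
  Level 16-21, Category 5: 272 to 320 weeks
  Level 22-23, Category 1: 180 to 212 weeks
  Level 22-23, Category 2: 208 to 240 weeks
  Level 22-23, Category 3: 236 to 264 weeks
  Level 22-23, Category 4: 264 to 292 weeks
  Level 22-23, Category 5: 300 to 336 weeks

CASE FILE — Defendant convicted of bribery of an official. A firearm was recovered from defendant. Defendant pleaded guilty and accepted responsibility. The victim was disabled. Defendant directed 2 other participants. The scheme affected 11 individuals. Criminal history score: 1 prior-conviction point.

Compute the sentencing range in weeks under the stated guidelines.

108-132 weeks

Base offense level for bribery of an official: 6.
A1 applies: 6 + 1 = 7.
A2 applies: 7 + 2 = 9.
A3 applies (level before this adjustment is 9 < 10, so +2): 9 + 2 = 11.
A4 applies: 11 + 3 = 14.
A5 applies: 14 − 2 = 12.
Final offense level: 12.
Criminal history: 1 prior point → Category 1 (0-3).
Level 12 falls in the 9-15 band.
Grid: Level 9-15 × Category 1 = 108-132 weeks.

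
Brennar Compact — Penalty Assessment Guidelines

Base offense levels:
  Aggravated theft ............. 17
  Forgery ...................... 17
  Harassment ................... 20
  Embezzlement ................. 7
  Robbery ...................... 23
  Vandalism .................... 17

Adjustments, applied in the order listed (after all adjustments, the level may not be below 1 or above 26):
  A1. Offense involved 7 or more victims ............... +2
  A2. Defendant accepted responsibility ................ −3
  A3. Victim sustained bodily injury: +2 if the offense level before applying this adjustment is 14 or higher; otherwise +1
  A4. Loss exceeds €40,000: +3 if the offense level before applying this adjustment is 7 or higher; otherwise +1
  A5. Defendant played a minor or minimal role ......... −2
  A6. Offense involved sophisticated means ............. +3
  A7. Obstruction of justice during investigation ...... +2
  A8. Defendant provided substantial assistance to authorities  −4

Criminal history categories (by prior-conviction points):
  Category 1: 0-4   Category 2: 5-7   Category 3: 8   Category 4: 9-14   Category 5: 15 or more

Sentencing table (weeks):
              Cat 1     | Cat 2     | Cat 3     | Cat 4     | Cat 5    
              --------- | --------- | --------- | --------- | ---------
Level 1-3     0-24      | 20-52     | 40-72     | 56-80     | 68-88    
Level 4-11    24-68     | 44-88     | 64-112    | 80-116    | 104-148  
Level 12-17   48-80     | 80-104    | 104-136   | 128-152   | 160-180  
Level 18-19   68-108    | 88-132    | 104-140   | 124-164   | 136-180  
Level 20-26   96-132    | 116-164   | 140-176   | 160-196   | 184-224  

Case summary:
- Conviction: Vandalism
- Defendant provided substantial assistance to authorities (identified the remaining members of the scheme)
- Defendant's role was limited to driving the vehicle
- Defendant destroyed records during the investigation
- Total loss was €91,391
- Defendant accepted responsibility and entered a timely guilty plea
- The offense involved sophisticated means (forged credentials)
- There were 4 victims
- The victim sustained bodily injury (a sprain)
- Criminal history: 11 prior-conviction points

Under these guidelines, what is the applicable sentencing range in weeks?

124-164 weeks

Base offense level for vandalism: 17.
A1 does not apply.
A2 applies: 17 − 3 = 14.
A3 applies (level before this adjustment is 14 ≥ 14, so +2): 14 + 2 = 16.
A4 applies (level before this adjustment is 16 ≥ 7, so +3): 16 + 3 = 19.
A5 applies: 19 − 2 = 17.
A6 applies: 17 + 3 = 20.
A7 applies: 20 + 2 = 22.
A8 applies: 22 − 4 = 18.
Final offense level: 18.
Criminal history: 11 prior points → Category 4 (9-14).
Level 18 falls in the 18-19 band.
Grid: Level 18-19 × Category 4 = 124-164 weeks.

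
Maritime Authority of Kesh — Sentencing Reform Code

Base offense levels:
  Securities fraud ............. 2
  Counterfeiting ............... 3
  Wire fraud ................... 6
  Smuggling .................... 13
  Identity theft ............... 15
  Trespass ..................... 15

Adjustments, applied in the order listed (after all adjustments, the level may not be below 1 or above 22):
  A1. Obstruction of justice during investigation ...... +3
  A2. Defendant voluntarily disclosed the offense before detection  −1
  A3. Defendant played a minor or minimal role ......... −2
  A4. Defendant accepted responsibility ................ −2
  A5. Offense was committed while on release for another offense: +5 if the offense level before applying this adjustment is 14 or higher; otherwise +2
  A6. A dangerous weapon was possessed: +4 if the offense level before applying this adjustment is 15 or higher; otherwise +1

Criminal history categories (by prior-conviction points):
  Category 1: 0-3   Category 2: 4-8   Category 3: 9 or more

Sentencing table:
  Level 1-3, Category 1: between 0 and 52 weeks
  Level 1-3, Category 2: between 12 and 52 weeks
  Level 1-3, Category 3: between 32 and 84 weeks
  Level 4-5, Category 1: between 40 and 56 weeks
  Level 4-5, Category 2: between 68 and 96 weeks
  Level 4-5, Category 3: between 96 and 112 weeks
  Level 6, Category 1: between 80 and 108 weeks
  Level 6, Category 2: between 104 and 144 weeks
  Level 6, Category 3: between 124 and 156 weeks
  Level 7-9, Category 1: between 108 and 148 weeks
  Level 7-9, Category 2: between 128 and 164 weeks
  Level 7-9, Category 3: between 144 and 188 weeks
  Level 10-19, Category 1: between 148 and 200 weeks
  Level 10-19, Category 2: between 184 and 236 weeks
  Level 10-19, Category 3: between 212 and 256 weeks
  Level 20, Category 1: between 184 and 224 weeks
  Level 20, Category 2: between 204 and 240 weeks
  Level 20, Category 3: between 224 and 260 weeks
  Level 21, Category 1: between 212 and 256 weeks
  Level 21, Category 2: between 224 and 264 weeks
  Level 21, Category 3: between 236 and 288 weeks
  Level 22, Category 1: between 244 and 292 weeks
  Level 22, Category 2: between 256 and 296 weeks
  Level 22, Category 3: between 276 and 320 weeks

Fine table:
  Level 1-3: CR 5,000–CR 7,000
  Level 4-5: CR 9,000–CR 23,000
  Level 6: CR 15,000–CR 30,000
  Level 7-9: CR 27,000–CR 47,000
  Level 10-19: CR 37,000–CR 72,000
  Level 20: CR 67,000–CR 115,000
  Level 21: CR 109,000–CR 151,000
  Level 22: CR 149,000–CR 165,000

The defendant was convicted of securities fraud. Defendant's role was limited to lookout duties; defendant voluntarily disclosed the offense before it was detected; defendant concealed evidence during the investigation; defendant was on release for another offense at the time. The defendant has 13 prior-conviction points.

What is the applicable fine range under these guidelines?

Base offense level for securities fraud: 2.
A1 applies: 2 + 3 = 5.
A2 applies: 5 − 1 = 4.
A3 applies: 4 − 2 = 2.
A5 applies (level before this adjustment is 2 < 14, so +2): 2 + 2 = 4.
A6 does not apply.
Final offense level: 4.
Level 4 falls in the 4-5 band.
Fine table: Level 4-5 → CR 9,000–CR 23,000.

CR 9,000–CR 23,000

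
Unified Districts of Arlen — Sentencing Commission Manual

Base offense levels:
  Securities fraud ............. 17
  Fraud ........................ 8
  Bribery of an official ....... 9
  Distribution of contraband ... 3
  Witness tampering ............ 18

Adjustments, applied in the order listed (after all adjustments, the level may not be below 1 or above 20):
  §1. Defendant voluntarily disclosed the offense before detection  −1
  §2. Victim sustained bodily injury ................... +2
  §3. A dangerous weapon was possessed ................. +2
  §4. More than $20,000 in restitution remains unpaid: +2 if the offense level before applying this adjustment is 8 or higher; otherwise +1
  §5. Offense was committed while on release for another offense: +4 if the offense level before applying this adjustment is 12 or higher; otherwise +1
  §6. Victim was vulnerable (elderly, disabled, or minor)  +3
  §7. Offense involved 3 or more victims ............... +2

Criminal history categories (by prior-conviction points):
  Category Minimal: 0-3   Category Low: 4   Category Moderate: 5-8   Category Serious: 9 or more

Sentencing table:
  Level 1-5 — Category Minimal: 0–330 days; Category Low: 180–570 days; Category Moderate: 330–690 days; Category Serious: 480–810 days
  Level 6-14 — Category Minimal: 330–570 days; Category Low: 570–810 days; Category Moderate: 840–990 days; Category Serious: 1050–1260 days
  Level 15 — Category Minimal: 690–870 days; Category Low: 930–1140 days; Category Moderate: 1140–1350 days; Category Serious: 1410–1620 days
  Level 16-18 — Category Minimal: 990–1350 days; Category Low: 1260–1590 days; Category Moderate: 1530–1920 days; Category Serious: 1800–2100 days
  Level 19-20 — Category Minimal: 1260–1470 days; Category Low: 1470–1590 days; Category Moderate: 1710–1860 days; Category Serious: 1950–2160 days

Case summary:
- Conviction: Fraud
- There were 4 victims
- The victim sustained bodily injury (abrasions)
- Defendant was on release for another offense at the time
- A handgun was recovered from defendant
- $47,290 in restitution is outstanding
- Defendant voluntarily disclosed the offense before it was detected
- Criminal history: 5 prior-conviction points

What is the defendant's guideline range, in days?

1710-1860 days

Base offense level for fraud: 8.
§1 applies: 8 − 1 = 7.
§2 applies: 7 + 2 = 9.
§3 applies: 9 + 2 = 11.
§4 applies (level before this adjustment is 11 ≥ 8, so +2): 11 + 2 = 13.
§5 applies (level before this adjustment is 13 ≥ 12, so +4): 13 + 4 = 17.
§6 does not apply.
§7 applies: 17 + 2 = 19.
Final offense level: 19.
Criminal history: 5 prior points → Category Moderate (5-8).
Level 19 falls in the 19-20 band.
Grid: Level 19-20 × Category Moderate = 1710-1860 days.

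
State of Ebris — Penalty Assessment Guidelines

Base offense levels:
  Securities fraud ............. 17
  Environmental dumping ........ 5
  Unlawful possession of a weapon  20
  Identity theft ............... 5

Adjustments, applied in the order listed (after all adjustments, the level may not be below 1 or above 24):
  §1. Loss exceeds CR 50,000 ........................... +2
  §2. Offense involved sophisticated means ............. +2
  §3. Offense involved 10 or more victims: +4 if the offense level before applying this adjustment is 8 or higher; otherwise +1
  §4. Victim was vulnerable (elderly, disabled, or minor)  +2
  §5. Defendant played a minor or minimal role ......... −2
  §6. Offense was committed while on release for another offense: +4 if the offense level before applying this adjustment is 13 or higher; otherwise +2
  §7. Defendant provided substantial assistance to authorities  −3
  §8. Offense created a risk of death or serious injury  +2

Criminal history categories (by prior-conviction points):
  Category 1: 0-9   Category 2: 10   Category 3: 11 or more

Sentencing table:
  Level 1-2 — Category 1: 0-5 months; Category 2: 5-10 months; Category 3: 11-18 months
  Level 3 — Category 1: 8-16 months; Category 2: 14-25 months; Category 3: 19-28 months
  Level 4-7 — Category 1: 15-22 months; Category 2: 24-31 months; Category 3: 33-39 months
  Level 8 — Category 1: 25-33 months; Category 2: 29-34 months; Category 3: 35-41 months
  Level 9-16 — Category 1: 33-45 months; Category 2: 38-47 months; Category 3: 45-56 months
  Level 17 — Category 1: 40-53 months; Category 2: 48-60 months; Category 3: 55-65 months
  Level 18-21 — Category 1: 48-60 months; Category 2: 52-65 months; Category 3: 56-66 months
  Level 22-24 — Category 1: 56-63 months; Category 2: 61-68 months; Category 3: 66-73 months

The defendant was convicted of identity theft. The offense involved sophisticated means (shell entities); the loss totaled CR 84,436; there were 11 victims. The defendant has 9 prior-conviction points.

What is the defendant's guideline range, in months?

Base offense level for identity theft: 5.
§1 applies: 5 + 2 = 7.
§2 applies: 7 + 2 = 9.
§3 applies (level before this adjustment is 9 ≥ 8, so +4): 9 + 4 = 13.
§5 does not apply.
§6 does not apply.
§8 does not apply.
Final offense level: 13.
Criminal history: 9 prior points → Category 1 (0-9).
Level 13 falls in the 9-16 band.
Grid: Level 9-16 × Category 1 = 33-45 months.

33-45 months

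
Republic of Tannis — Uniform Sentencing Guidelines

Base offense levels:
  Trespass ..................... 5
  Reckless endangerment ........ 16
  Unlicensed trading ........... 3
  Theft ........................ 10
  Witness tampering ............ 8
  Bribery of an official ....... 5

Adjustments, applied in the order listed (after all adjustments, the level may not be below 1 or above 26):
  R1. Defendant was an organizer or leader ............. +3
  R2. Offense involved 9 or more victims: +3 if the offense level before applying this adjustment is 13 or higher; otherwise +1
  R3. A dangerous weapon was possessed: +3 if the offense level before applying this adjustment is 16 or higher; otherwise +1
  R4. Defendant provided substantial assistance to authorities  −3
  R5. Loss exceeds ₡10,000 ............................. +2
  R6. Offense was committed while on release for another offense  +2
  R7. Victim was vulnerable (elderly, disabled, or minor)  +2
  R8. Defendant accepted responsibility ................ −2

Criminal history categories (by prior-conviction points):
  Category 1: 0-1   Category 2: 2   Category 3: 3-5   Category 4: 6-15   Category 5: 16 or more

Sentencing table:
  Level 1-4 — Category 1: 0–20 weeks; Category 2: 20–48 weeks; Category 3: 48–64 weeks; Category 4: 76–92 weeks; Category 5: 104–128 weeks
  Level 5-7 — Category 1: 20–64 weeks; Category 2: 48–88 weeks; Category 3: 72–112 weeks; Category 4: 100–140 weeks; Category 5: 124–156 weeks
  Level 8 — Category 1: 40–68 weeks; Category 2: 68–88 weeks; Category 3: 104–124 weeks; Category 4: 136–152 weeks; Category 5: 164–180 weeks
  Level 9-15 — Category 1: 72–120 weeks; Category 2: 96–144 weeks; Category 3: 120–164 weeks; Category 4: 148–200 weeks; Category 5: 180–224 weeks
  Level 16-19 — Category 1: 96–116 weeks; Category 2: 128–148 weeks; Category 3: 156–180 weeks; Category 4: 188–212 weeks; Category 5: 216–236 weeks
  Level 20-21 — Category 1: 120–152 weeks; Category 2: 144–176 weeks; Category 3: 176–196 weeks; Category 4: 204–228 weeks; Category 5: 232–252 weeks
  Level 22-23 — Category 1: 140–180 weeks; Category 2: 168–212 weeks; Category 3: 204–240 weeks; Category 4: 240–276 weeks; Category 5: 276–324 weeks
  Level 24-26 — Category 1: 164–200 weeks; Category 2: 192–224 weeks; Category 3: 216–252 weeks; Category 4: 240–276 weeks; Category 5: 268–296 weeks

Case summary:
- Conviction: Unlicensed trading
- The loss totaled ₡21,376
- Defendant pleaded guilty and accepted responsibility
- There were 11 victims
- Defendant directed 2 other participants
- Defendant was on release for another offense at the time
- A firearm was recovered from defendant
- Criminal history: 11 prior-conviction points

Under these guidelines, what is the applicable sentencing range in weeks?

Base offense level for unlicensed trading: 3.
R1 applies: 3 + 3 = 6.
R2 applies (level before this adjustment is 6 < 13, so +1): 6 + 1 = 7.
R3 applies (level before this adjustment is 7 < 16, so +1): 7 + 1 = 8.
R5 applies: 8 + 2 = 10.
R6 applies: 10 + 2 = 12.
R7 does not apply.
R8 applies: 12 − 2 = 10.
Final offense level: 10.
Criminal history: 11 prior points → Category 4 (6-15).
Level 10 falls in the 9-15 band.
Grid: Level 9-15 × Category 4 = 148-200 weeks.

148-200 weeks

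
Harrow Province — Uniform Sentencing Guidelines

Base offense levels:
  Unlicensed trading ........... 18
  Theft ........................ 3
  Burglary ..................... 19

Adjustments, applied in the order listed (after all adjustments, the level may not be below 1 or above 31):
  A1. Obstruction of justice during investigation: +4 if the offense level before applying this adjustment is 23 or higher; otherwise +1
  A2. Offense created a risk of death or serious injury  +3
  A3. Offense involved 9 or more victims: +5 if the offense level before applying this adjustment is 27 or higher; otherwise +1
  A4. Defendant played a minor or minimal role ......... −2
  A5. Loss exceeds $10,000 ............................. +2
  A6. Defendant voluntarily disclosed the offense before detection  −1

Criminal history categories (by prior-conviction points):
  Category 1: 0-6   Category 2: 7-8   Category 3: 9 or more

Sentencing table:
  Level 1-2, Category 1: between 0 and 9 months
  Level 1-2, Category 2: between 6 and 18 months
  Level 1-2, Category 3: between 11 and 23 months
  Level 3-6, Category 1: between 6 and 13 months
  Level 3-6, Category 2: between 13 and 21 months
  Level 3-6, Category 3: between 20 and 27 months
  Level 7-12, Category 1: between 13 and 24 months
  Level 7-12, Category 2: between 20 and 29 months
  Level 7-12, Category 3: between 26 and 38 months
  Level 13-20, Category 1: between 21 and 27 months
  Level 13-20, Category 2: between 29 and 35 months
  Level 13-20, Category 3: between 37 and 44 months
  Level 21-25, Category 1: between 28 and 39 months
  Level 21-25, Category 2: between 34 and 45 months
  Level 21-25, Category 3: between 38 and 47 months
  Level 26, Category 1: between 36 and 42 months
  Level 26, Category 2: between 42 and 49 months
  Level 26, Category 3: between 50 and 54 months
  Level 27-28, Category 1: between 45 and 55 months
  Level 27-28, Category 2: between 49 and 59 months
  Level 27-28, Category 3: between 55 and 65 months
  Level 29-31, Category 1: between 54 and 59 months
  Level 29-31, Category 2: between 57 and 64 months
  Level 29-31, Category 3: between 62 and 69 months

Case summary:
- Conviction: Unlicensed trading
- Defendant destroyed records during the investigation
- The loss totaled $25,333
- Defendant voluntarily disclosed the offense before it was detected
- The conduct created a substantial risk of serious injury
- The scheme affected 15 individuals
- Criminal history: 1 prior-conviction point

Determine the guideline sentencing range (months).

Base offense level for unlicensed trading: 18.
A1 applies (level before this adjustment is 18 < 23, so +1): 18 + 1 = 19.
A2 applies: 19 + 3 = 22.
A3 applies (level before this adjustment is 22 < 27, so +1): 22 + 1 = 23.
A4 does not apply.
A5 applies: 23 + 2 = 25.
A6 applies: 25 − 1 = 24.
Final offense level: 24.
Criminal history: 1 prior point → Category 1 (0-6).
Level 24 falls in the 21-25 band.
Grid: Level 21-25 × Category 1 = 28-39 months.

28-39 months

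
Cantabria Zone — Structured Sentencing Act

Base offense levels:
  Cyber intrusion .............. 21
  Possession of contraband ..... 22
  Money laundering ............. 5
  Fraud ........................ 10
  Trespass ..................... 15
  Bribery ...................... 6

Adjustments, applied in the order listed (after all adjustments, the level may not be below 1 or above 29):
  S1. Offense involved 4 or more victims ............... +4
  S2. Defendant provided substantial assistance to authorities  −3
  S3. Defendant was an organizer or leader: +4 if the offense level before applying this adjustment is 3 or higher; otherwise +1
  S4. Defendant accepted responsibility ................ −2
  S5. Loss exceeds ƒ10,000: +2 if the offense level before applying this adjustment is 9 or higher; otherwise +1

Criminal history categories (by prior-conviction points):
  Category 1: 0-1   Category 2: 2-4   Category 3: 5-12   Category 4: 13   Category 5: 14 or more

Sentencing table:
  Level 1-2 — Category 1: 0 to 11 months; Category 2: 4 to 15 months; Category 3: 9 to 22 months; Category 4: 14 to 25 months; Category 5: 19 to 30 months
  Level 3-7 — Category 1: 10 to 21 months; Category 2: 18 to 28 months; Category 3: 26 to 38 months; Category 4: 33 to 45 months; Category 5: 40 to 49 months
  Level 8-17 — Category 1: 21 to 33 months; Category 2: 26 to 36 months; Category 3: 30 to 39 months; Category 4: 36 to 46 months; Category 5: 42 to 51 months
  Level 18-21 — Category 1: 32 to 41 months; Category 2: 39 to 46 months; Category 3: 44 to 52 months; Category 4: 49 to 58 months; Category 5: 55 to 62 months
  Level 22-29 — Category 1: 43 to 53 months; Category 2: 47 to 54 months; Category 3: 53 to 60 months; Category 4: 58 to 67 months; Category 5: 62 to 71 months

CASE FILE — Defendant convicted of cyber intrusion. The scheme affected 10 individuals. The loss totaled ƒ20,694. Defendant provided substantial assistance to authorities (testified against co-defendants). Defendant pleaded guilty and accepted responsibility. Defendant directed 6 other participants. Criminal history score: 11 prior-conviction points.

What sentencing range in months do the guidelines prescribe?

Base offense level for cyber intrusion: 21.
S1 applies: 21 + 4 = 25.
S2 applies: 25 − 3 = 22.
S3 applies (level before this adjustment is 22 ≥ 3, so +4): 22 + 4 = 26.
S4 applies: 26 − 2 = 24.
S5 applies (level before this adjustment is 24 ≥ 9, so +2): 24 + 2 = 26.
Final offense level: 26.
Criminal history: 11 prior points → Category 3 (5-12).
Level 26 falls in the 22-29 band.
Grid: Level 22-29 × Category 3 = 53-60 months.

53-60 months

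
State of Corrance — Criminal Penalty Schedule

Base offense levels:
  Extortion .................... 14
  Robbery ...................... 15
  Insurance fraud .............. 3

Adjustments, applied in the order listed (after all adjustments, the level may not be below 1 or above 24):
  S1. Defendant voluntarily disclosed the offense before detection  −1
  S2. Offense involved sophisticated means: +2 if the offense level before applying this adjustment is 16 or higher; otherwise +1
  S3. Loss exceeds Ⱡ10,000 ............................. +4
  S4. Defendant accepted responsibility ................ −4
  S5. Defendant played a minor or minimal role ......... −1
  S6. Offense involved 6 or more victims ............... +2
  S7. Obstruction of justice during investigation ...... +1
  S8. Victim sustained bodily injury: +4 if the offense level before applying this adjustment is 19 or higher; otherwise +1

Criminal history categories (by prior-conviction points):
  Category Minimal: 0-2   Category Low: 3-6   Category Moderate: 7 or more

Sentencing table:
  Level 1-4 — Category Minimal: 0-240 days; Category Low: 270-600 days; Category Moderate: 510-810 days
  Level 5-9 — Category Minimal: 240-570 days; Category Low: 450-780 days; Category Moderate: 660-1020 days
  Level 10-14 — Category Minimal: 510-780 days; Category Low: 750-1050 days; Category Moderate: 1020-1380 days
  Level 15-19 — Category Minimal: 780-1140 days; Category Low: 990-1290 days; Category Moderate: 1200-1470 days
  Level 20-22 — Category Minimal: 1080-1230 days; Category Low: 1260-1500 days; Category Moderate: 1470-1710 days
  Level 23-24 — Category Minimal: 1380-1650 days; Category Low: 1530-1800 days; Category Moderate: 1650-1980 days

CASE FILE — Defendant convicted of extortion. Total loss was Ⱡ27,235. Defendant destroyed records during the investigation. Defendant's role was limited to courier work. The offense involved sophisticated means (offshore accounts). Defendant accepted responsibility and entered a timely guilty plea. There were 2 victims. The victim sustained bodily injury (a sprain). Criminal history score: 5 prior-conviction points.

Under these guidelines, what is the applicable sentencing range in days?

Base offense level for extortion: 14.
S1 does not apply.
S2 applies (level before this adjustment is 14 < 16, so +1): 14 + 1 = 15.
S3 applies: 15 + 4 = 19.
S4 applies: 19 − 4 = 15.
S5 applies: 15 − 1 = 14.
S7 applies: 14 + 1 = 15.
S8 applies (level before this adjustment is 15 < 19, so +1): 15 + 1 = 16.
Final offense level: 16.
Criminal history: 5 prior points → Category Low (3-6).
Level 16 falls in the 15-19 band.
Grid: Level 15-19 × Category Low = 990-1290 days.

990-1290 days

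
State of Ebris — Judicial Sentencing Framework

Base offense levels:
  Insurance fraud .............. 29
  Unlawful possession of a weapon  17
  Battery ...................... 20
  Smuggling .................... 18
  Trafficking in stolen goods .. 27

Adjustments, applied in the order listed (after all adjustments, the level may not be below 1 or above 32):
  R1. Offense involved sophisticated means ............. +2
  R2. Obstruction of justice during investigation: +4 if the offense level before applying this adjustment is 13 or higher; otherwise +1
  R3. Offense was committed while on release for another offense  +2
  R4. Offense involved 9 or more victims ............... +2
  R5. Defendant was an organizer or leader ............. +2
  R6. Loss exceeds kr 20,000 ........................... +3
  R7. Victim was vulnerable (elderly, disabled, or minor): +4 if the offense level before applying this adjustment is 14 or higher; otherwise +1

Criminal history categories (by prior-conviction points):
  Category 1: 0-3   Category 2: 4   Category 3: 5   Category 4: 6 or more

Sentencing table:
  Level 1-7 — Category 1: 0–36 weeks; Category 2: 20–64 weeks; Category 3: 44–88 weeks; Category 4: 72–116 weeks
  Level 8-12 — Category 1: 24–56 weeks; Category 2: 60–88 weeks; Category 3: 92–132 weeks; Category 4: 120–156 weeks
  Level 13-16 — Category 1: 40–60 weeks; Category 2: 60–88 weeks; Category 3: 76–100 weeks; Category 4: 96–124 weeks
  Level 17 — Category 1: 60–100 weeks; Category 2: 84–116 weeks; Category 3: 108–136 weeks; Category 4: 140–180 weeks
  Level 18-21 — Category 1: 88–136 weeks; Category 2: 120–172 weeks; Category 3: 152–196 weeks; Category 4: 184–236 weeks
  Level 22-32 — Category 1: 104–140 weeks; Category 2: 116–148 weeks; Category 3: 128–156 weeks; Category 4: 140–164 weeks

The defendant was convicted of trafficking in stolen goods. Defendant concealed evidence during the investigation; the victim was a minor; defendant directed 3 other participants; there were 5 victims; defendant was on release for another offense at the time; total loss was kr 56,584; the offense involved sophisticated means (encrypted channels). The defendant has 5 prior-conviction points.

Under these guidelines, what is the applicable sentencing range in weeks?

Base offense level for trafficking in stolen goods: 27.
R1 applies: 27 + 2 = 29.
R2 applies (level before this adjustment is 29 ≥ 13, so +4): 29 + 4 = 33.
R3 applies: 33 + 2 = 35.
R5 applies: 35 + 2 = 37.
R6 applies: 37 + 3 = 40.
R7 applies (level before this adjustment is 40 ≥ 14, so +4): 40 + 4 = 44.
Level 44 exceeds the maximum of 32; capped at 32.
Final offense level: 32.
Criminal history: 5 prior points → Category 3 (5).
Level 32 falls in the 22-32 band.
Grid: Level 22-32 × Category 3 = 128-156 weeks.

128-156 weeks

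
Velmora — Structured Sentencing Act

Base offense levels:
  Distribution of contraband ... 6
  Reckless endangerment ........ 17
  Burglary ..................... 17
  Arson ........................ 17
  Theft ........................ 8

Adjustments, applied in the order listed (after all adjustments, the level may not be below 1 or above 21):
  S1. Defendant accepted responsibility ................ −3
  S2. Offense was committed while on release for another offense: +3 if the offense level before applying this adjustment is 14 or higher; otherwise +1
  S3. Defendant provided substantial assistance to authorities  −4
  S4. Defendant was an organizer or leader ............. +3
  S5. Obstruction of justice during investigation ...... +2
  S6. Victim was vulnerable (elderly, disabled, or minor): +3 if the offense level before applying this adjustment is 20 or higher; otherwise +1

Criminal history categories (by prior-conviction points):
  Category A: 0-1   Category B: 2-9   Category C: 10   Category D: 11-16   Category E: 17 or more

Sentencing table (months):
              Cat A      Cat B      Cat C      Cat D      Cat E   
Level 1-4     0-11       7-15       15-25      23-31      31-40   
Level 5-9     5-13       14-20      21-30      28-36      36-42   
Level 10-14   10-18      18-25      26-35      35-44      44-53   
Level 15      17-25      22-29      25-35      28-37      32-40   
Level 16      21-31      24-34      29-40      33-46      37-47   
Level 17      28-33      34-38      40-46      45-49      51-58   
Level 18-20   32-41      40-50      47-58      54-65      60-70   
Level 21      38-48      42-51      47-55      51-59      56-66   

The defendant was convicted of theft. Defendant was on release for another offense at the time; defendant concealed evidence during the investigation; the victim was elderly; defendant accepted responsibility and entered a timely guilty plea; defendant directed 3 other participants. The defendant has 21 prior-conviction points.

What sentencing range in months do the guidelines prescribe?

44-53 months

Base offense level for theft: 8.
S1 applies: 8 − 3 = 5.
S2 applies (level before this adjustment is 5 < 14, so +1): 5 + 1 = 6.
S4 applies: 6 + 3 = 9.
S5 applies: 9 + 2 = 11.
S6 applies (level before this adjustment is 11 < 20, so +1): 11 + 1 = 12.
Final offense level: 12.
Criminal history: 21 prior points → Category E (17+).
Level 12 falls in the 10-14 band.
Grid: Level 10-14 × Category E = 44-53 months.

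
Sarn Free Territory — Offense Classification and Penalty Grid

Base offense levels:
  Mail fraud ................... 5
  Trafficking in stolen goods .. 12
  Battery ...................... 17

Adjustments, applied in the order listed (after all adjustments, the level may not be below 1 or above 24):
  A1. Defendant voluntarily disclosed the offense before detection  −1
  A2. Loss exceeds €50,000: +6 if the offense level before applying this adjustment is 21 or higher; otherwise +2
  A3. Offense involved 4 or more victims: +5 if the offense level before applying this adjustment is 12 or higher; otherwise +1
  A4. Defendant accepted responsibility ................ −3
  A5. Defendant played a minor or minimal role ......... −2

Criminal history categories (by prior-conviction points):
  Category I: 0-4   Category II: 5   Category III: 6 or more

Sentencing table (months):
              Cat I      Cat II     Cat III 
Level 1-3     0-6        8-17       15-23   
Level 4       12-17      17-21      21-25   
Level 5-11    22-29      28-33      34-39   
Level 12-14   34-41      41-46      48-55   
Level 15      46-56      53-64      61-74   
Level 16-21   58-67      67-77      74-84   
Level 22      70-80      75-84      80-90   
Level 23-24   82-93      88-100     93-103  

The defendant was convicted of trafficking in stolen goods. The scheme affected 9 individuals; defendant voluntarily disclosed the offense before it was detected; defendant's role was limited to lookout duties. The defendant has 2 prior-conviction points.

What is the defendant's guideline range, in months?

22-29 months

Base offense level for trafficking in stolen goods: 12.
A1 applies: 12 − 1 = 11.
A2 does not apply.
A3 applies (level before this adjustment is 11 < 12, so +1): 11 + 1 = 12.
A4 does not apply.
A5 applies: 12 − 2 = 10.
Final offense level: 10.
Criminal history: 2 prior points → Category I (0-4).
Level 10 falls in the 5-11 band.
Grid: Level 5-11 × Category I = 22-29 months.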